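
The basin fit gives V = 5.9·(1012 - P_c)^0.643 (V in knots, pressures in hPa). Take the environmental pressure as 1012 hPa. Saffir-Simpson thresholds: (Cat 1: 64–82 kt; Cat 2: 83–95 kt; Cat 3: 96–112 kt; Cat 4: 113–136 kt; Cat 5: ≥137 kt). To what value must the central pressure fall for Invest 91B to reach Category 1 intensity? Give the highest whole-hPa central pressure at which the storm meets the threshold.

971 hPa

Category 1 begins at V = 64 kt.
Required ΔP = (64/5.9)^(1/0.643) = 10.847^1.555 ≈ 40.75 hPa.
P_c ≤ 1012 − 40.75 = 971.25, so the highest integer P_c is 971 hPa.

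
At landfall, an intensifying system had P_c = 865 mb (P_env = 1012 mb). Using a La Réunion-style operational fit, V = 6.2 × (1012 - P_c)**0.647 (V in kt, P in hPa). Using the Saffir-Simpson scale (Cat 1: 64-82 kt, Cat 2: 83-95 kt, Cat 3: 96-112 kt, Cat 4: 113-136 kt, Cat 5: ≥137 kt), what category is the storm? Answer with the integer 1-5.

ΔP = 1012 − 865 = 147 mb.
V ≈ 6.2 × 147^0.647 = 6.2 × 25.25 ≈ 157 kt.
157 kt falls in the Category 5 band.

5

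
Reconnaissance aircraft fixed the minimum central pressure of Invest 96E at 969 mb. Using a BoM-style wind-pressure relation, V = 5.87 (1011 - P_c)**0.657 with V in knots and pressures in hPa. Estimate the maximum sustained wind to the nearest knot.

ΔP = 1011 − 969 = 42 mb.
42^0.657 ≈ 11.654.
V ≈ 5.87 × 11.654 ≈ 68.4 kt.

68 kt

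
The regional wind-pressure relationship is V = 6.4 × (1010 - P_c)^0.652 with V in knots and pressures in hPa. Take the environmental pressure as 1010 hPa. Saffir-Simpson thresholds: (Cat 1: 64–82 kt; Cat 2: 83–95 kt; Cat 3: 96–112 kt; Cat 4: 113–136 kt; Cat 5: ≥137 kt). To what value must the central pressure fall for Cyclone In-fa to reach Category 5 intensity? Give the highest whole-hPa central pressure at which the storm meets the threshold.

900 hPa

Category 5 begins at V = 137 kt.
Required ΔP = (137/6.4)^(1/0.652) = 21.406^1.534 ≈ 109.83 hPa.
P_c ≤ 1010 − 109.83 = 900.17, so the highest integer P_c is 900 hPa.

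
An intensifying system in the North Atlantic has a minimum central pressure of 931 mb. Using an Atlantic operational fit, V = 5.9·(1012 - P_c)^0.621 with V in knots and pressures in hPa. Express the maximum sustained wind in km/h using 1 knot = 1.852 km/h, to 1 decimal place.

167.4 km/h

ΔP = 1012 − 931 = 81 mb.
V ≈ 5.9 × 81^0.621 = 5.9 × 15.317 ≈ 90.369 kt.
90.369 × 1.852 ≈ 167.36 km/h → 167.4 km/h.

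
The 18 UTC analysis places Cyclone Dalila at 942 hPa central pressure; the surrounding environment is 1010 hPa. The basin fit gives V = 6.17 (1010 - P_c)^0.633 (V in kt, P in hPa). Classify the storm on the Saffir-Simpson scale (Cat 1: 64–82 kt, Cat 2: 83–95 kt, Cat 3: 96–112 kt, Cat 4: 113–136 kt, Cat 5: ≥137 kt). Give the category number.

ΔP = 1010 − 942 = 68 hPa.
V ≈ 6.17 × 68^0.633 = 6.17 × 14.45 ≈ 89 kt.
89 kt falls in the Category 2 band.

2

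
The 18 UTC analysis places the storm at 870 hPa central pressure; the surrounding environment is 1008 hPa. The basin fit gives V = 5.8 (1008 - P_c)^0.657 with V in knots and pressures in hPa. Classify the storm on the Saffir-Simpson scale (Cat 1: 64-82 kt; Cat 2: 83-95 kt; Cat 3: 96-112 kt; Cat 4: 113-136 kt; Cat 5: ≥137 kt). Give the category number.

ΔP = 1008 − 870 = 138 hPa.
V ≈ 5.8 × 138^0.657 = 5.8 × 25.46 ≈ 148 kt.
148 kt falls in the Category 5 band.

5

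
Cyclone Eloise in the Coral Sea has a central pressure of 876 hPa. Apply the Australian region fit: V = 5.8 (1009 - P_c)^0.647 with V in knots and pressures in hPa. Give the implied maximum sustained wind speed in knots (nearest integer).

ΔP = 1009 − 876 = 133 hPa.
133^0.647 ≈ 23.666.
V ≈ 5.8 × 23.666 ≈ 137.3 kt.

137 kt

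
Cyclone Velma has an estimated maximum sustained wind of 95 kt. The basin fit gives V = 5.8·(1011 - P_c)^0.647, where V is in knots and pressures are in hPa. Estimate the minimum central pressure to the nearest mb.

ΔP = (V / 5.8)^(1/0.647) = (95/5.8)^1.546.
95/5.8 = 16.379; 16.379^1.546 ≈ 75.30 mb.
P_c = 1011 − 75.30 = 935.70 ≈ 936 mb.

936 mb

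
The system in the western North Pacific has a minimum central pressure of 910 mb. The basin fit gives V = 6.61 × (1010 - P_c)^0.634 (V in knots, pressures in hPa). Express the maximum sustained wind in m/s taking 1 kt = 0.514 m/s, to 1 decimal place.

ΔP = 1010 − 910 = 100 mb.
V ≈ 6.61 × 100^0.634 = 6.61 × 18.535 ≈ 122.518 kt.
122.518 × 0.514 ≈ 62.97 m/s → 63.0 m/s.

63.0 m/s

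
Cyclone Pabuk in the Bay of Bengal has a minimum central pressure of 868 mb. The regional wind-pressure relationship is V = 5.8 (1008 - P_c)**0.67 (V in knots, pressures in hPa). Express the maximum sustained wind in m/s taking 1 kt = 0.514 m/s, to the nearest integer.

ΔP = 1008 − 868 = 140 mb.
V ≈ 5.8 × 140^0.67 = 5.8 × 27.410 ≈ 158.977 kt.
158.977 × 0.514 ≈ 81.71 m/s → 82 m/s.

82 m/s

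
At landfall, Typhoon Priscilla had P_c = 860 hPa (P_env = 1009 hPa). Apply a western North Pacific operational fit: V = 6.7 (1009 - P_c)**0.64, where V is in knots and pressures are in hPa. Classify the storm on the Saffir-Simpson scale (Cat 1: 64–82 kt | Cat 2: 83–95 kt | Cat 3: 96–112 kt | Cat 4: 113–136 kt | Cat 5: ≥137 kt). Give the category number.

ΔP = 1009 − 860 = 149 hPa.
V ≈ 6.7 × 149^0.64 = 6.7 × 24.59 ≈ 165 kt.
165 kt falls in the Category 5 band.

5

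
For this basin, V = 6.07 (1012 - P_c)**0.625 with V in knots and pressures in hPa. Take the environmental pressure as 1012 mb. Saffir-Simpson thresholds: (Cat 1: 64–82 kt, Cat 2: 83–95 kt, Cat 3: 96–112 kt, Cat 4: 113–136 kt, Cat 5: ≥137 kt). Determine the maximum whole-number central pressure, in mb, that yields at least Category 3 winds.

929 mb

Category 3 begins at V = 96 kt.
Required ΔP = (96/6.07)^(1/0.625) = 15.815^1.600 ≈ 82.90 mb.
P_c ≤ 1012 − 82.90 = 929.10, so the highest integer P_c is 929 mb.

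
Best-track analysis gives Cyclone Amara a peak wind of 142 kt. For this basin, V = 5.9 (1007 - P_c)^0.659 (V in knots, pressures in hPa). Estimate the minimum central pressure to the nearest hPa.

ΔP = (V / 5.9)^(1/0.659) = (142/5.9)^1.517.
142/5.9 = 24.068; 24.068^1.517 ≈ 124.81 hPa.
P_c = 1007 − 124.81 = 882.19 ≈ 882 hPa.

882 hPa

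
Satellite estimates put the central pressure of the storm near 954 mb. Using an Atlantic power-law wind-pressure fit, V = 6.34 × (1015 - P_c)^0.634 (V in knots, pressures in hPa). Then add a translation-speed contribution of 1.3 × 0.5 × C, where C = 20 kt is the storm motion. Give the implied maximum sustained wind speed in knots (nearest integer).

99 kt

ΔP = 1015 − 954 = 61 mb.
61^0.634 ≈ 13.549.
V ≈ 6.34 × 13.549 ≈ 85.9 kt.
Translation term: 1.3 × 0.5 × 20 = 13 kt.
Corrected V ≈ 98.9 kt → 99 kt.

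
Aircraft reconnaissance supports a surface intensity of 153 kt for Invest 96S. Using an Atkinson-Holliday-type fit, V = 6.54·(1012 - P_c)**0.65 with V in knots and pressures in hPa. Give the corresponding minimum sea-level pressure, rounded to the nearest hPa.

ΔP = (V / 6.54)^(1/0.65) = (153/6.54)^1.538.
153/6.54 = 23.394; 23.394^1.538 ≈ 127.74 hPa.
P_c = 1012 − 127.74 = 884.26 ≈ 884 hPa.

884 hPa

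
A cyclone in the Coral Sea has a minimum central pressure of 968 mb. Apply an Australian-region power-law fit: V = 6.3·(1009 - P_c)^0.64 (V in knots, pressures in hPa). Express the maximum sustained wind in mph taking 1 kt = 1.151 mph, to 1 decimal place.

ΔP = 1009 − 968 = 41 mb.
V ≈ 6.3 × 41^0.64 = 6.3 × 10.769 ≈ 67.846 kt.
67.846 × 1.151 ≈ 78.09 mph → 78.1 mph.

78.1 mph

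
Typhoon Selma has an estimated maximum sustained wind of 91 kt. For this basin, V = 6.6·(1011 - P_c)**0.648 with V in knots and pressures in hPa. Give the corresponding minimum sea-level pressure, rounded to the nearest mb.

954 mb

ΔP = (V / 6.6)^(1/0.648) = (91/6.6)^1.543.
91/6.6 = 13.788; 13.788^1.543 ≈ 57.34 mb.
P_c = 1011 − 57.34 = 953.66 ≈ 954 mb.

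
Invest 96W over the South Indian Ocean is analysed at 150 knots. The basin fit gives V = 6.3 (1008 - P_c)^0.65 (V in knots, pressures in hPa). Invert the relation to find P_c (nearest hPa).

ΔP = (V / 6.3)^(1/0.65) = (150/6.3)^1.538.
150/6.3 = 23.810; 23.810^1.538 ≈ 131.24 hPa.
P_c = 1008 − 131.24 = 876.76 ≈ 877 hPa.

877 hPa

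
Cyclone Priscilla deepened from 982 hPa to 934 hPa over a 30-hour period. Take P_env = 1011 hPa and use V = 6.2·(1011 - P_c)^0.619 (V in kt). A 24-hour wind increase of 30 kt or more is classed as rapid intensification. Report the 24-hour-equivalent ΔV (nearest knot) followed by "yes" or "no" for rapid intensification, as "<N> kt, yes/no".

V₁: ΔP = 29, V ≈ 6.2 × 29^0.619 ≈ 49.84 kt.
V₂: ΔP = 77, V ≈ 6.2 × 77^0.619 ≈ 91.23 kt.
ΔV over 30 h = 41.39 kt → 24 h equivalent = 41.39 × 24/30 ≈ 33.11 kt.
33 kt ≥ 30 kt ⇒ rapid intensification.

33 kt, yes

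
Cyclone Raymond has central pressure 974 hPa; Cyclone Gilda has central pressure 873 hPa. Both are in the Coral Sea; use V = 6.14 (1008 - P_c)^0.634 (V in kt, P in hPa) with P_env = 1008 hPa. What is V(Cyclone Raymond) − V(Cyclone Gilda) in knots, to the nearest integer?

-80 kt

Cyclone Raymond: ΔP = 34; V ≈ 6.14 × 34^0.634 ≈ 57.43 kt.
Cyclone Gilda: ΔP = 135; V ≈ 6.14 × 135^0.634 ≈ 137.66 kt.
Difference ≈ 57.43 − 137.66 = -80.23 → -80 kt.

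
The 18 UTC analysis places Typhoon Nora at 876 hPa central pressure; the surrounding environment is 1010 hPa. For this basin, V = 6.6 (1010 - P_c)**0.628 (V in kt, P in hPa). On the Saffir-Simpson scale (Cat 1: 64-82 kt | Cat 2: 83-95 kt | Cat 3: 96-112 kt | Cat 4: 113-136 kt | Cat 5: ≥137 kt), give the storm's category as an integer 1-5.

5

ΔP = 1010 − 876 = 134 hPa.
V ≈ 6.6 × 134^0.628 = 6.6 × 21.67 ≈ 143 kt.
143 kt falls in the Category 5 band.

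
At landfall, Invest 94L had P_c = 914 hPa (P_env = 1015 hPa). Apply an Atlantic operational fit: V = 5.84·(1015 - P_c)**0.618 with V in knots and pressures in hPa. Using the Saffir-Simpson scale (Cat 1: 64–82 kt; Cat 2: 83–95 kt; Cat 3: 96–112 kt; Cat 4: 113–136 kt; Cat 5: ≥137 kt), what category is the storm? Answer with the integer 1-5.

3

ΔP = 1015 − 914 = 101 hPa.
V ≈ 5.84 × 101^0.618 = 5.84 × 17.32 ≈ 101 kt.
101 kt falls in the Category 3 band.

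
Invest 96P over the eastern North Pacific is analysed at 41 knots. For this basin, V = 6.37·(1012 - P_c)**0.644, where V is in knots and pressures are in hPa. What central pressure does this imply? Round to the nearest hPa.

994 hPa

ΔP = (V / 6.37)^(1/0.644) = (41/6.37)^1.553.
41/6.37 = 6.436; 6.436^1.553 ≈ 18.02 hPa.
P_c = 1012 − 18.02 = 993.98 ≈ 994 hPa.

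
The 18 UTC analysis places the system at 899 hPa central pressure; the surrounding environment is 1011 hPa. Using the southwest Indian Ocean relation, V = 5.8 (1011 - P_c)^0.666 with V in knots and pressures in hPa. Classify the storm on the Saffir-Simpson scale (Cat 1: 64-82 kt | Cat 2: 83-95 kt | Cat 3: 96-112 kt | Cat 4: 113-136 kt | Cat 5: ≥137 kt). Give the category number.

4

ΔP = 1011 − 899 = 112 hPa.
V ≈ 5.8 × 112^0.666 = 5.8 × 23.16 ≈ 134 kt.
134 kt falls in the Category 4 band.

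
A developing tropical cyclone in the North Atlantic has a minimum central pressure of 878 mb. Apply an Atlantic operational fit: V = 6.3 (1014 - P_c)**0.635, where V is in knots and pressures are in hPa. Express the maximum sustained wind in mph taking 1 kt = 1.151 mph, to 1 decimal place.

ΔP = 1014 − 878 = 136 mb.
V ≈ 6.3 × 136^0.635 = 6.3 × 22.636 ≈ 142.606 kt.
142.606 × 1.151 ≈ 164.14 mph → 164.1 mph.

164.1 mph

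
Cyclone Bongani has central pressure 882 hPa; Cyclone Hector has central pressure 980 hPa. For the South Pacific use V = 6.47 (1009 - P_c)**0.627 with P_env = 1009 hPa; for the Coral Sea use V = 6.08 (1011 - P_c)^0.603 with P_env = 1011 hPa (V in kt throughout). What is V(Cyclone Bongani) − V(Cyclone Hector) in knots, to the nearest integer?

Cyclone Bongani: ΔP = 127; V ≈ 6.47 × 127^0.627 ≈ 134.89 kt.
Cyclone Hector: ΔP = 31; V ≈ 6.08 × 31^0.603 ≈ 48.22 kt.
Difference ≈ 134.89 − 48.22 = 86.67 → 87 kt.

87 kt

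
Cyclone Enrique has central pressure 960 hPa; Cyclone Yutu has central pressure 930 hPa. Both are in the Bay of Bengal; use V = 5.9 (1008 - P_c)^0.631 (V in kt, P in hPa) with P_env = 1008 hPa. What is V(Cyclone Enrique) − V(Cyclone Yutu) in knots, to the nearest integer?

-24 kt

Cyclone Enrique: ΔP = 48; V ≈ 5.9 × 48^0.631 ≈ 67.88 kt.
Cyclone Yutu: ΔP = 78; V ≈ 5.9 × 78^0.631 ≈ 92.21 kt.
Difference ≈ 67.88 − 92.21 = -24.33 → -24 kt.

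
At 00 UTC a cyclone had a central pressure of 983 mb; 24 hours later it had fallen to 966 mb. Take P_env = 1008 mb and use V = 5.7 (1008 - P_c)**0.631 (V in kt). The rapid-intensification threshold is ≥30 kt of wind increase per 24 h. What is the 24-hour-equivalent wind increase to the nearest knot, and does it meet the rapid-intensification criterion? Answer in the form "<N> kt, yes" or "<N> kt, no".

17 kt, no

V₁: ΔP = 25, V ≈ 5.7 × 25^0.631 ≈ 43.45 kt.
V₂: ΔP = 42, V ≈ 5.7 × 42^0.631 ≈ 60.28 kt.
ΔV over 24 h = 16.83 kt → 24 h equivalent = 16.83 × 24/24 ≈ 16.83 kt.
17 kt < 30 kt ⇒ not rapid intensification.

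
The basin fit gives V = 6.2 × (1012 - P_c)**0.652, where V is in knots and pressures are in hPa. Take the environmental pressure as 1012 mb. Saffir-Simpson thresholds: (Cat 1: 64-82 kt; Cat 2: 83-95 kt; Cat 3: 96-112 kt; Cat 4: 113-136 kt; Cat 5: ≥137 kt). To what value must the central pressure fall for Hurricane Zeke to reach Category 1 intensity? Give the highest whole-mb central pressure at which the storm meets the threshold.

976 mb

Category 1 begins at V = 64 kt.
Required ΔP = (64/6.2)^(1/0.652) = 10.323^1.534 ≈ 35.88 mb.
P_c ≤ 1012 − 35.88 = 976.12, so the highest integer P_c is 976 mb.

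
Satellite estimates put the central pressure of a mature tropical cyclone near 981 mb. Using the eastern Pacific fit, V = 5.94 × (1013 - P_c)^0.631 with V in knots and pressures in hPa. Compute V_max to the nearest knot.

53 kt

ΔP = 1013 − 981 = 32 mb.
32^0.631 ≈ 8.907.
V ≈ 5.94 × 8.907 ≈ 52.9 kt.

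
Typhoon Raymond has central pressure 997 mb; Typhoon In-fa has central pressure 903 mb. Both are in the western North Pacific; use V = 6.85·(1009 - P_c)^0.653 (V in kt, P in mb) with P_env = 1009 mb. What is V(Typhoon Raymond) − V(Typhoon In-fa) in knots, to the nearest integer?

Typhoon Raymond: ΔP = 12; V ≈ 6.85 × 12^0.653 ≈ 34.71 kt.
Typhoon In-fa: ΔP = 106; V ≈ 6.85 × 106^0.653 ≈ 143.95 kt.
Difference ≈ 34.71 − 143.95 = -109.24 → -109 kt.

-109 kt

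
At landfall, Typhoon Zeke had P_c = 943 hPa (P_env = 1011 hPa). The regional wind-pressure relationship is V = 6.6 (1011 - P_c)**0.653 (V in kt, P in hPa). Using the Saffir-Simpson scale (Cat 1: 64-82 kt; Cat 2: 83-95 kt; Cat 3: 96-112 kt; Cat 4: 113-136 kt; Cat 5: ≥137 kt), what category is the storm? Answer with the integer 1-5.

ΔP = 1011 − 943 = 68 hPa.
V ≈ 6.6 × 68^0.653 = 6.6 × 15.73 ≈ 104 kt.
104 kt falls in the Category 3 band.

3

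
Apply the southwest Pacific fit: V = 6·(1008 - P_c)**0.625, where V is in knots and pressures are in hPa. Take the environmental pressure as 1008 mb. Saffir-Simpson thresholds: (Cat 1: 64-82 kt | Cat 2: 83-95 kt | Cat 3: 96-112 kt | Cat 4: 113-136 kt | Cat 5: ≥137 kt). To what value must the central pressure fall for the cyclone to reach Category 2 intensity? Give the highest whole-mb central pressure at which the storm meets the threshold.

941 mb

Category 2 begins at V = 83 kt.
Required ΔP = (83/6)^(1/0.625) = 13.833^1.600 ≈ 66.91 mb.
P_c ≤ 1008 − 66.91 = 941.09, so the highest integer P_c is 941 mb.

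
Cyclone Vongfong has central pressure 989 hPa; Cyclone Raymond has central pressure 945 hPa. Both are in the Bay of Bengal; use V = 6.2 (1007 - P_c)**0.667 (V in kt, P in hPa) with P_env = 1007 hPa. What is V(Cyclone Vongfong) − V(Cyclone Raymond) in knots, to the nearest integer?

-55 kt

Cyclone Vongfong: ΔP = 18; V ≈ 6.2 × 18^0.667 ≈ 42.62 kt.
Cyclone Raymond: ΔP = 62; V ≈ 6.2 × 62^0.667 ≈ 97.26 kt.
Difference ≈ 42.62 − 97.26 = -54.64 → -55 kt.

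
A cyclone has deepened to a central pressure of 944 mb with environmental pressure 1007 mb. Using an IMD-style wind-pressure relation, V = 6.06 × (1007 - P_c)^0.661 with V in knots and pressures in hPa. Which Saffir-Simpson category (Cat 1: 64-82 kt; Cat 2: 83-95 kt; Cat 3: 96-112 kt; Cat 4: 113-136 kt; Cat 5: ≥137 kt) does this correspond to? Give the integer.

2

ΔP = 1007 − 944 = 63 mb.
V ≈ 6.06 × 63^0.661 = 6.06 × 15.47 ≈ 94 kt.
94 kt falls in the Category 2 band.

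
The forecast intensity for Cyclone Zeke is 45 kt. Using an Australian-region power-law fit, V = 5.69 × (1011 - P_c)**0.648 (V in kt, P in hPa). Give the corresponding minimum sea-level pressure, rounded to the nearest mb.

ΔP = (V / 5.69)^(1/0.648) = (45/5.69)^1.543.
45/5.69 = 7.909; 7.909^1.543 ≈ 24.32 mb.
P_c = 1011 − 24.32 = 986.68 ≈ 987 mb.

987 mb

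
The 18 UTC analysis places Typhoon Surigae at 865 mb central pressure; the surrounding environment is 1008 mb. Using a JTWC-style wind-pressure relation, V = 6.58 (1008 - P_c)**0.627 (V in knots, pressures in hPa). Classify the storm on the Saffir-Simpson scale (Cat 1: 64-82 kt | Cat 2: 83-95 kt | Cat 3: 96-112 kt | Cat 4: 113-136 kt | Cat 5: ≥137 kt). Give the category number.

ΔP = 1008 − 865 = 143 mb.
V ≈ 6.58 × 143^0.627 = 6.58 × 22.46 ≈ 148 kt.
148 kt falls in the Category 5 band.

5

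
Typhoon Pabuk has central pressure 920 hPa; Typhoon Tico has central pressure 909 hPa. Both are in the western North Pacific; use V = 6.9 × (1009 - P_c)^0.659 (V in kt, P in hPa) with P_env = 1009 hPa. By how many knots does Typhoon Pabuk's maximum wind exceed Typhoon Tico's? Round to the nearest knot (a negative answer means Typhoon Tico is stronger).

Typhoon Pabuk: ΔP = 89; V ≈ 6.9 × 89^0.659 ≈ 132.89 kt.
Typhoon Tico: ΔP = 100; V ≈ 6.9 × 100^0.659 ≈ 143.50 kt.
Difference ≈ 132.89 − 143.50 = -10.61 → -11 kt.

-11 kt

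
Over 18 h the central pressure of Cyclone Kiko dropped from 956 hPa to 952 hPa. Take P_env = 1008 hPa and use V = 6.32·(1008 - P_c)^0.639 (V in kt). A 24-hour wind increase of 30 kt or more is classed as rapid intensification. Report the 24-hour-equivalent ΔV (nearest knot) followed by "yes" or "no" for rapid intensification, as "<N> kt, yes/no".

5 kt, no

V₁: ΔP = 52, V ≈ 6.32 × 52^0.639 ≈ 78.93 kt.
V₂: ΔP = 56, V ≈ 6.32 × 56^0.639 ≈ 82.76 kt.
ΔV over 18 h = 3.83 kt → 24 h equivalent = 3.83 × 24/18 ≈ 5.11 kt.
5 kt < 30 kt ⇒ not rapid intensification.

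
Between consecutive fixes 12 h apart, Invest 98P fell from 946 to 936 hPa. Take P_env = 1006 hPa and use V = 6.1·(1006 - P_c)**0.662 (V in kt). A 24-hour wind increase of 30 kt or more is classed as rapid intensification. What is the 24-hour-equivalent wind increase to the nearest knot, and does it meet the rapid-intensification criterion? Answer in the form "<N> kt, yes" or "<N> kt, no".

20 kt, no

V₁: ΔP = 60, V ≈ 6.1 × 60^0.662 ≈ 91.72 kt.
V₂: ΔP = 70, V ≈ 6.1 × 70^0.662 ≈ 101.57 kt.
ΔV over 12 h = 9.85 kt → 24 h equivalent = 9.85 × 24/12 ≈ 19.70 kt.
20 kt < 30 kt ⇒ not rapid intensification.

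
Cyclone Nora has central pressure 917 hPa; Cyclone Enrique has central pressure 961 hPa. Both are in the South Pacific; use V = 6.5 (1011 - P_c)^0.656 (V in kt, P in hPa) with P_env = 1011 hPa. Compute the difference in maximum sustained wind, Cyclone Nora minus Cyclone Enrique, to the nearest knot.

Cyclone Nora: ΔP = 94; V ≈ 6.5 × 94^0.656 ≈ 128.02 kt.
Cyclone Enrique: ΔP = 50; V ≈ 6.5 × 50^0.656 ≈ 84.61 kt.
Difference ≈ 128.02 − 84.61 = 43.41 → 43 kt.

43 kt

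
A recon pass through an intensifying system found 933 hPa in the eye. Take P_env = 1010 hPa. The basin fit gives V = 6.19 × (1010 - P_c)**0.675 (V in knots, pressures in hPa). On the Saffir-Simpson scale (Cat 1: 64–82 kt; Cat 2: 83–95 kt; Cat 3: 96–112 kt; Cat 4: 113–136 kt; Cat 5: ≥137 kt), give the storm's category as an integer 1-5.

4

ΔP = 1010 − 933 = 77 hPa.
V ≈ 6.19 × 77^0.675 = 6.19 × 18.77 ≈ 116 kt.
116 kt falls in the Category 4 band.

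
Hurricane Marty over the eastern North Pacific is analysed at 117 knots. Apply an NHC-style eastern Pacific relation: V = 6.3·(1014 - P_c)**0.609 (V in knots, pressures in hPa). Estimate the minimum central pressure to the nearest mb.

893 mb

ΔP = (V / 6.3)^(1/0.609) = (117/6.3)^1.642.
117/6.3 = 18.571; 18.571^1.642 ≈ 121.20 mb.
P_c = 1014 − 121.20 = 892.80 ≈ 893 mb.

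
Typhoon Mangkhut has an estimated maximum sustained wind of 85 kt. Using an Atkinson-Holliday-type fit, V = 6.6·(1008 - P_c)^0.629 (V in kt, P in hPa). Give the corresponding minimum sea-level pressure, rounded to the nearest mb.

950 mb

ΔP = (V / 6.6)^(1/0.629) = (85/6.6)^1.590.
85/6.6 = 12.879; 12.879^1.590 ≈ 58.14 mb.
P_c = 1008 − 58.14 = 949.86 ≈ 950 mb.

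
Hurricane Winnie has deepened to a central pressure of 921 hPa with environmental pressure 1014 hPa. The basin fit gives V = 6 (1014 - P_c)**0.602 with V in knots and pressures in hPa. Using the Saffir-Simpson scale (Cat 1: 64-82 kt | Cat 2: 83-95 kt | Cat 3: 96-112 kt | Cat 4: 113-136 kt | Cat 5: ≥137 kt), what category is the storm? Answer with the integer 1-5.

ΔP = 1014 − 921 = 93 hPa.
V ≈ 6 × 93^0.602 = 6 × 15.31 ≈ 92 kt.
92 kt falls in the Category 2 band.

2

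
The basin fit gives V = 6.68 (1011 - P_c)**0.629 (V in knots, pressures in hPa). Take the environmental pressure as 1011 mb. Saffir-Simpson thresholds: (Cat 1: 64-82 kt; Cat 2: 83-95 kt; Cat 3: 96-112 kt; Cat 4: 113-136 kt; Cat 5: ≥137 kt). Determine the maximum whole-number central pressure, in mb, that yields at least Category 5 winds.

889 mb

Category 5 begins at V = 137 kt.
Required ΔP = (137/6.68)^(1/0.629) = 20.509^1.590 ≈ 121.83 mb.
P_c ≤ 1011 − 121.83 = 889.17, so the highest integer P_c is 889 mb.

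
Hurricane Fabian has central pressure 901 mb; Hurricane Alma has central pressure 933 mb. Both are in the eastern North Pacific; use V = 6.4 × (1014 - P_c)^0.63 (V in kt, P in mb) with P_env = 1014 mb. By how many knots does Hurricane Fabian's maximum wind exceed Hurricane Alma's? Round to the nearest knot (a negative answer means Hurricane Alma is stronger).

Hurricane Fabian: ΔP = 113; V ≈ 6.4 × 113^0.63 ≈ 125.78 kt.
Hurricane Alma: ΔP = 81; V ≈ 6.4 × 81^0.63 ≈ 101.98 kt.
Difference ≈ 125.78 − 101.98 = 23.80 → 24 kt.

24 kt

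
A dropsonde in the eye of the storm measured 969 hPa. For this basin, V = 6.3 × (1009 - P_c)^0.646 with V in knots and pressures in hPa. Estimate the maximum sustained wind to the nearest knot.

ΔP = 1009 − 969 = 40 hPa.
40^0.646 ≈ 10.838.
V ≈ 6.3 × 10.838 ≈ 68.3 kt.

68 kt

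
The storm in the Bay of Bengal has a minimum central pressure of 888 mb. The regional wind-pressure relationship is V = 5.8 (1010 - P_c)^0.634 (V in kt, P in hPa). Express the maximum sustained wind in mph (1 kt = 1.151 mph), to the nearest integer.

140 mph

ΔP = 1010 − 888 = 122 mb.
V ≈ 5.8 × 122^0.634 = 5.8 × 21.026 ≈ 121.950 kt.
121.950 × 1.151 ≈ 140.36 mph → 140 mph.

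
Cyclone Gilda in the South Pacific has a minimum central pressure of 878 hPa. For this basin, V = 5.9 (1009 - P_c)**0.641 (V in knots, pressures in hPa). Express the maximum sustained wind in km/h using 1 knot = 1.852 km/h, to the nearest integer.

ΔP = 1009 − 878 = 131 hPa.
V ≈ 5.9 × 131^0.641 = 5.9 × 22.760 ≈ 134.284 kt.
134.284 × 1.852 ≈ 248.69 km/h → 249 km/h.

249 km/h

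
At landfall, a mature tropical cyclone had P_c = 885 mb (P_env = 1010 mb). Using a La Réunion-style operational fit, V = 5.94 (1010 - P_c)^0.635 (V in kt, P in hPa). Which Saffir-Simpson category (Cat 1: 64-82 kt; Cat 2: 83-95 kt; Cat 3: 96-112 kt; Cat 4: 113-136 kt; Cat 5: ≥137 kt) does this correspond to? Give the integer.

4

ΔP = 1010 − 885 = 125 mb.
V ≈ 5.94 × 125^0.635 = 5.94 × 21.46 ≈ 127 kt.
127 kt falls in the Category 4 band.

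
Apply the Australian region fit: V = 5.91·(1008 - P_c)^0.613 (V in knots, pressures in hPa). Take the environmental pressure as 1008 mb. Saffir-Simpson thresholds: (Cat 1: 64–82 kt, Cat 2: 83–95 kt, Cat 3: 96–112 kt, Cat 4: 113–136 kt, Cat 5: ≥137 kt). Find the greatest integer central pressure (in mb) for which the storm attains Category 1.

959 mb

Category 1 begins at V = 64 kt.
Required ΔP = (64/5.91)^(1/0.613) = 10.829^1.631 ≈ 48.73 mb.
P_c ≤ 1008 − 48.73 = 959.27, so the highest integer P_c is 959 mb.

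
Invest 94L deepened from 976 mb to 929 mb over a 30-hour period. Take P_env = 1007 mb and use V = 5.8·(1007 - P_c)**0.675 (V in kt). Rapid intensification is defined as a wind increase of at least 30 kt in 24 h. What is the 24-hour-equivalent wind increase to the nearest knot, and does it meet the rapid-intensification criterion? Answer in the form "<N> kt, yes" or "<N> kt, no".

41 kt, yes

V₁: ΔP = 31, V ≈ 5.8 × 31^0.675 ≈ 58.90 kt.
V₂: ΔP = 78, V ≈ 5.8 × 78^0.675 ≈ 109.80 kt.
ΔV over 30 h = 50.90 kt → 24 h equivalent = 50.90 × 24/30 ≈ 40.72 kt.
41 kt ≥ 30 kt ⇒ rapid intensification.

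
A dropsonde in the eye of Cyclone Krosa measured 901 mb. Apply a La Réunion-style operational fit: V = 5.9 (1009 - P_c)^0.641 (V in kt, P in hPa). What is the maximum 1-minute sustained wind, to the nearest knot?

119 kt

ΔP = 1009 − 901 = 108 mb.
108^0.641 ≈ 20.111.
V ≈ 5.9 × 20.111 ≈ 118.7 kt.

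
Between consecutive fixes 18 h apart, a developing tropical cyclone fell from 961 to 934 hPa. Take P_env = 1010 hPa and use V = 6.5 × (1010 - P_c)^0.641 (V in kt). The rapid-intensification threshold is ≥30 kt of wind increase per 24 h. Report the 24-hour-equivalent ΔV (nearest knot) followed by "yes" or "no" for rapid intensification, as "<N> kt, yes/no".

34 kt, yes

V₁: ΔP = 49, V ≈ 6.5 × 49^0.641 ≈ 78.76 kt.
V₂: ΔP = 76, V ≈ 6.5 × 76^0.641 ≈ 104.36 kt.
ΔV over 18 h = 25.60 kt → 24 h equivalent = 25.60 × 24/18 ≈ 34.13 kt.
34 kt ≥ 30 kt ⇒ rapid intensification.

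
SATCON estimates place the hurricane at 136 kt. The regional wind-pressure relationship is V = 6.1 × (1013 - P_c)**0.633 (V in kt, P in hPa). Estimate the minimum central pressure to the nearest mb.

ΔP = (V / 6.1)^(1/0.633) = (136/6.1)^1.580.
136/6.1 = 22.295; 22.295^1.580 ≈ 134.86 mb.
P_c = 1013 − 134.86 = 878.14 ≈ 878 mb.

878 mb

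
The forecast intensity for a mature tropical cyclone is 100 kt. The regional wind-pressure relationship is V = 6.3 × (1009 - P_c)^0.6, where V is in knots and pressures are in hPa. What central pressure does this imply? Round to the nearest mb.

ΔP = (V / 6.3)^(1/0.6) = (100/6.3)^1.667.
100/6.3 = 15.873; 15.873^1.667 ≈ 100.25 mb.
P_c = 1009 − 100.25 = 908.75 ≈ 909 mb.

909 mb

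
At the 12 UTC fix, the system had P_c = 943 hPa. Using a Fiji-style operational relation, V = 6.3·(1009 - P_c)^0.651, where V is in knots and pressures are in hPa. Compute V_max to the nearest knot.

ΔP = 1009 − 943 = 66 hPa.
66^0.651 ≈ 15.294.
V ≈ 6.3 × 15.294 ≈ 96.4 kt.

96 kt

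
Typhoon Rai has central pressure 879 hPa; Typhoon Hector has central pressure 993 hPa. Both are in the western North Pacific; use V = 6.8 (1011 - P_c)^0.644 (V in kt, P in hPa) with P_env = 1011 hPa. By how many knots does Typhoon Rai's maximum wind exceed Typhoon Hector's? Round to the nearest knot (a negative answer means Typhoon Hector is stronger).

114 kt

Typhoon Rai: ΔP = 132; V ≈ 6.8 × 132^0.644 ≈ 157.82 kt.
Typhoon Hector: ΔP = 18; V ≈ 6.8 × 18^0.644 ≈ 43.74 kt.
Difference ≈ 157.82 − 43.74 = 114.08 → 114 kt.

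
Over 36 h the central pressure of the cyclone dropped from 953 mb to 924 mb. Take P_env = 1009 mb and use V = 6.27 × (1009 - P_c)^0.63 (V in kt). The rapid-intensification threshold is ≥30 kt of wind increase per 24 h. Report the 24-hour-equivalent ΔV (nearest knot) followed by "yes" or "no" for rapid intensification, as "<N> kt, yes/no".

16 kt, no

V₁: ΔP = 56, V ≈ 6.27 × 56^0.63 ≈ 79.18 kt.
V₂: ΔP = 85, V ≈ 6.27 × 85^0.63 ≈ 102.99 kt.
ΔV over 36 h = 23.81 kt → 24 h equivalent = 23.81 × 24/36 ≈ 15.87 kt.
16 kt < 30 kt ⇒ not rapid intensification.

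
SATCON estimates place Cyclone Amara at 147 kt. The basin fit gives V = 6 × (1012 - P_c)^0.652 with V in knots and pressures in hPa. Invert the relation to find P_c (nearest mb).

877 mb

ΔP = (V / 6)^(1/0.652) = (147/6)^1.534.
147/6 = 24.500; 24.500^1.534 ≈ 135.09 mb.
P_c = 1012 − 135.09 = 876.91 ≈ 877 mb.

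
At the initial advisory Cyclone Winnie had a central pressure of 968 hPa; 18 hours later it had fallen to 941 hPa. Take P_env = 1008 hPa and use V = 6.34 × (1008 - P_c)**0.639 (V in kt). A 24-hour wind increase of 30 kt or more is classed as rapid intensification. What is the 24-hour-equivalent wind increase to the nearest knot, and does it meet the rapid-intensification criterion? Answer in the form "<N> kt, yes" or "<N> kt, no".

V₁: ΔP = 40, V ≈ 6.34 × 40^0.639 ≈ 66.96 kt.
V₂: ΔP = 67, V ≈ 6.34 × 67^0.639 ≈ 93.10 kt.
ΔV over 18 h = 26.14 kt → 24 h equivalent = 26.14 × 24/18 ≈ 34.85 kt.
35 kt ≥ 30 kt ⇒ rapid intensification.

35 kt, yes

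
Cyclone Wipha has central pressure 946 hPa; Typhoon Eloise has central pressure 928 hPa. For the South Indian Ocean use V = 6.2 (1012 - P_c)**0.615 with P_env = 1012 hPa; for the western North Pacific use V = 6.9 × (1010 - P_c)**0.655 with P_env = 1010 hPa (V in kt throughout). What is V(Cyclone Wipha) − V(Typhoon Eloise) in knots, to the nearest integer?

Cyclone Wipha: ΔP = 66; V ≈ 6.2 × 66^0.615 ≈ 81.55 kt.
Typhoon Eloise: ΔP = 82; V ≈ 6.9 × 82^0.655 ≈ 123.71 kt.
Difference ≈ 81.55 − 123.71 = -42.16 → -42 kt.

-42 kt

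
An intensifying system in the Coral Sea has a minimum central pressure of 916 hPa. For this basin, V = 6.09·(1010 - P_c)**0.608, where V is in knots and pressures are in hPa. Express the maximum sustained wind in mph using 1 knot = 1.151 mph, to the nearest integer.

ΔP = 1010 − 916 = 94 hPa.
V ≈ 6.09 × 94^0.608 = 6.09 × 15.837 ≈ 96.445 kt.
96.445 × 1.151 ≈ 111.01 mph → 111 mph.

111 mph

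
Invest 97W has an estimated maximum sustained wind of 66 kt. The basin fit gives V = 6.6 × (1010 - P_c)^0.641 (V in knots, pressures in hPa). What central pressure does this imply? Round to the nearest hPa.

ΔP = (V / 6.6)^(1/0.641) = (66/6.6)^1.560.
66/6.6 = 10.000; 10.000^1.560 ≈ 36.31 hPa.
P_c = 1010 − 36.31 = 973.69 ≈ 974 hPa.

974 hPa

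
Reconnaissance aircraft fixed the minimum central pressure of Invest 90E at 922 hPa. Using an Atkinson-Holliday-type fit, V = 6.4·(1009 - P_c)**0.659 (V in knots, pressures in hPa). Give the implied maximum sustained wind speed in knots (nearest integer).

121 kt

ΔP = 1009 − 922 = 87 hPa.
87^0.659 ≈ 18.973.
V ≈ 6.4 × 18.973 ≈ 121.4 kt.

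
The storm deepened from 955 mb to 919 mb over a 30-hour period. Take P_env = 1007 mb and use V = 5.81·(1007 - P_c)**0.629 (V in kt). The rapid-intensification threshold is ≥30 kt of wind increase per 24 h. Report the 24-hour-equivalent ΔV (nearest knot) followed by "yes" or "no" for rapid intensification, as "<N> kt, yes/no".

V₁: ΔP = 52, V ≈ 5.81 × 52^0.629 ≈ 69.75 kt.
V₂: ΔP = 88, V ≈ 5.81 × 88^0.629 ≈ 97.11 kt.
ΔV over 30 h = 27.36 kt → 24 h equivalent = 27.36 × 24/30 ≈ 21.89 kt.
22 kt < 30 kt ⇒ not rapid intensification.

22 kt, no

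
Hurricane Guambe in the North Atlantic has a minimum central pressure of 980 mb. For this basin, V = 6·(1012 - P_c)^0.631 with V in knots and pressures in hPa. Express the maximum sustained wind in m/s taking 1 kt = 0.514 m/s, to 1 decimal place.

27.5 m/s

ΔP = 1012 − 980 = 32 mb.
V ≈ 6 × 32^0.631 = 6 × 8.907 ≈ 53.444 kt.
53.444 × 0.514 ≈ 27.47 m/s → 27.5 m/s.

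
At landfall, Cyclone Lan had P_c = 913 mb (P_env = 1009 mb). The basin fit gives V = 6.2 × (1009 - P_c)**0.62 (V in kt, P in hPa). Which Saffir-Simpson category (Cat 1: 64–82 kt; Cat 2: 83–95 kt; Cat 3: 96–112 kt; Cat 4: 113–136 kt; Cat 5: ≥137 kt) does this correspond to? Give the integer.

ΔP = 1009 − 913 = 96 mb.
V ≈ 6.2 × 96^0.62 = 6.2 × 16.94 ≈ 105 kt.
105 kt falls in the Category 3 band.

3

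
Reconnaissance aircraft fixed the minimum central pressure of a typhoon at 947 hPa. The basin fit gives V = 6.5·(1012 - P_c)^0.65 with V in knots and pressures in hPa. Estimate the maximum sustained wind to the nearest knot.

ΔP = 1012 − 947 = 65 hPa.
65^0.65 ≈ 15.080.
V ≈ 6.5 × 15.080 ≈ 98.0 kt.

98 kt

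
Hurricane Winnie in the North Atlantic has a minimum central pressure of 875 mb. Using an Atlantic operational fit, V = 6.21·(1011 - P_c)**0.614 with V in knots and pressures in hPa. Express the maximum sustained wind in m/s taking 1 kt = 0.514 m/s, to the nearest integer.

ΔP = 1011 − 875 = 136 mb.
V ≈ 6.21 × 136^0.614 = 6.21 × 20.417 ≈ 126.790 kt.
126.790 × 0.514 ≈ 65.17 m/s → 65 m/s.

65 m/s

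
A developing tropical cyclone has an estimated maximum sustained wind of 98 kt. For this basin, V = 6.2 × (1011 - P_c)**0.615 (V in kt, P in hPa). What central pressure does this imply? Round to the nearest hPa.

ΔP = (V / 6.2)^(1/0.615) = (98/6.2)^1.626.
98/6.2 = 15.806; 15.806^1.626 ≈ 88.99 hPa.
P_c = 1011 − 88.99 = 922.01 ≈ 922 hPa.

922 hPa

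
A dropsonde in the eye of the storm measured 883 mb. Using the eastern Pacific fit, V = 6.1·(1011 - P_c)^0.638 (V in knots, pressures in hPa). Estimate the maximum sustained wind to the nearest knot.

135 kt

ΔP = 1011 − 883 = 128 mb.
128^0.638 ≈ 22.100.
V ≈ 6.1 × 22.100 ≈ 134.8 kt.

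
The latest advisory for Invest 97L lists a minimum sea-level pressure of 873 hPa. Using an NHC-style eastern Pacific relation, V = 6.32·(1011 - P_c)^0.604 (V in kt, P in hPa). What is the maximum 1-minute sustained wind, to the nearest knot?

124 kt

ΔP = 1011 − 873 = 138 hPa.
138^0.604 ≈ 19.610.
V ≈ 6.32 × 19.610 ≈ 123.9 kt.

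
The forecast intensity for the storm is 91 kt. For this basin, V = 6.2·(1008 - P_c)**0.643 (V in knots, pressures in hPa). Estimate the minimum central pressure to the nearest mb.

ΔP = (V / 6.2)^(1/0.643) = (91/6.2)^1.555.
91/6.2 = 14.677; 14.677^1.555 ≈ 65.22 mb.
P_c = 1008 − 65.22 = 942.78 ≈ 943 mb.

943 mb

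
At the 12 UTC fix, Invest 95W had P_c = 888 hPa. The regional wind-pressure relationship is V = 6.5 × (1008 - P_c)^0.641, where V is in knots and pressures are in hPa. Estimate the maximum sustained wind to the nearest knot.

ΔP = 1008 − 888 = 120 hPa.
120^0.641 ≈ 21.516.
V ≈ 6.5 × 21.516 ≈ 139.9 kt.

140 kt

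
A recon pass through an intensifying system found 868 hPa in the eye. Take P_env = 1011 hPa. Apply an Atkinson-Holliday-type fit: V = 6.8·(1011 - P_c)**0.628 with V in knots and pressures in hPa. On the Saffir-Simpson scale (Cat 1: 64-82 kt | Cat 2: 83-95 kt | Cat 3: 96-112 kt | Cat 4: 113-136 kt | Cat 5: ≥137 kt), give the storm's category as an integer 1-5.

ΔP = 1011 − 868 = 143 hPa.
V ≈ 6.8 × 143^0.628 = 6.8 × 22.57 ≈ 153 kt.
153 kt falls in the Category 5 band.

5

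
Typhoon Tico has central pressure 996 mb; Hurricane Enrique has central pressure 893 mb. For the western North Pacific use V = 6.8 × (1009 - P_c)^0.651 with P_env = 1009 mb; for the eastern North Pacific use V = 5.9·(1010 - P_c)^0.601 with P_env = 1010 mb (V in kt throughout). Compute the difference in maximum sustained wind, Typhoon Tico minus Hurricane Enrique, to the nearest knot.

-67 kt

Typhoon Tico: ΔP = 13; V ≈ 6.8 × 13^0.651 ≈ 36.11 kt.
Hurricane Enrique: ΔP = 117; V ≈ 5.9 × 117^0.601 ≈ 103.24 kt.
Difference ≈ 36.11 − 103.24 = -67.13 → -67 kt.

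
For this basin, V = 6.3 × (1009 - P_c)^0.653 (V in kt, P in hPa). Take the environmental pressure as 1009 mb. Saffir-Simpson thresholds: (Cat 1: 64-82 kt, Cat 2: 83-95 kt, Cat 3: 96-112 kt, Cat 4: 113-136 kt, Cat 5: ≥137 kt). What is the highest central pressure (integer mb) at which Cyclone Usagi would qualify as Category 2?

Category 2 begins at V = 83 kt.
Required ΔP = (83/6.3)^(1/0.653) = 13.175^1.531 ≈ 51.85 mb.
P_c ≤ 1009 − 51.85 = 957.15, so the highest integer P_c is 957 mb.

957 mb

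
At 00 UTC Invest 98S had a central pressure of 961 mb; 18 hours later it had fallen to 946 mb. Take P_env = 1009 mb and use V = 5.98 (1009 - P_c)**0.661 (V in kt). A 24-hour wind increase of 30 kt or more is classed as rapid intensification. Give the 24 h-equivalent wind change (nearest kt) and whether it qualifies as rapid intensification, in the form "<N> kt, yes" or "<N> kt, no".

20 kt, no

V₁: ΔP = 48, V ≈ 5.98 × 48^0.661 ≈ 77.27 kt.
V₂: ΔP = 63, V ≈ 5.98 × 63^0.661 ≈ 92.48 kt.
ΔV over 18 h = 15.21 kt → 24 h equivalent = 15.21 × 24/18 ≈ 20.28 kt.
20 kt < 30 kt ⇒ not rapid intensification.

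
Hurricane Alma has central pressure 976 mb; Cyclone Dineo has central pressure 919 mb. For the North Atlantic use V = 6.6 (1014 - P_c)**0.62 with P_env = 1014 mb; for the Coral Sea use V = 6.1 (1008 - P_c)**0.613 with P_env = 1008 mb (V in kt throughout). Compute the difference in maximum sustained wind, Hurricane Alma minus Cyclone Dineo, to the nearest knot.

Hurricane Alma: ΔP = 38; V ≈ 6.6 × 38^0.62 ≈ 62.95 kt.
Cyclone Dineo: ΔP = 89; V ≈ 6.1 × 89^0.613 ≈ 95.57 kt.
Difference ≈ 62.95 − 95.57 = -32.62 → -33 kt.

-33 kt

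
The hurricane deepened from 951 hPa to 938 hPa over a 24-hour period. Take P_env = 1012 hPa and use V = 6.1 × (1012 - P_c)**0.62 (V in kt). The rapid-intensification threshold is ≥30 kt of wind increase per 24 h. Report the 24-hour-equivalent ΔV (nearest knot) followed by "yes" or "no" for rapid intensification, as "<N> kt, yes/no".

10 kt, no

V₁: ΔP = 61, V ≈ 6.1 × 61^0.62 ≈ 78.03 kt.
V₂: ΔP = 74, V ≈ 6.1 × 74^0.62 ≈ 87.95 kt.
ΔV over 24 h = 9.92 kt → 24 h equivalent = 9.92 × 24/24 ≈ 9.92 kt.
10 kt < 30 kt ⇒ not rapid intensification.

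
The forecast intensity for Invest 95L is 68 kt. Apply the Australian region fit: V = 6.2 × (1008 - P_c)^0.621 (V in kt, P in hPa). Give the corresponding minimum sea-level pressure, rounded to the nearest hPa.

961 hPa

ΔP = (V / 6.2)^(1/0.621) = (68/6.2)^1.610.
68/6.2 = 10.968; 10.968^1.610 ≈ 47.30 hPa.
P_c = 1008 − 47.30 = 960.70 ≈ 961 hPa.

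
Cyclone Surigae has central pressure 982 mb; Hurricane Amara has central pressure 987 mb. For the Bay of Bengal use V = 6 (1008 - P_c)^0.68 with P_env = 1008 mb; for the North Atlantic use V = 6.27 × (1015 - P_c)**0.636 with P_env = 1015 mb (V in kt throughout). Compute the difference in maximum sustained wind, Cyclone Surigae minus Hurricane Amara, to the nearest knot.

3 kt

Cyclone Surigae: ΔP = 26; V ≈ 6 × 26^0.68 ≈ 55.00 kt.
Hurricane Amara: ΔP = 28; V ≈ 6.27 × 28^0.636 ≈ 52.20 kt.
Difference ≈ 55.00 − 52.20 = 2.80 → 3 kt.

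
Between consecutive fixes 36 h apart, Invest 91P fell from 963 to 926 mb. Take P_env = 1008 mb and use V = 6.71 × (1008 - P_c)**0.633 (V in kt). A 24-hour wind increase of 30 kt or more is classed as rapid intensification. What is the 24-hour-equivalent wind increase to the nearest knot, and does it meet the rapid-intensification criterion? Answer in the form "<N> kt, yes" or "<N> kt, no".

V₁: ΔP = 45, V ≈ 6.71 × 45^0.633 ≈ 74.68 kt.
V₂: ΔP = 82, V ≈ 6.71 × 82^0.633 ≈ 109.19 kt.
ΔV over 36 h = 34.51 kt → 24 h equivalent = 34.51 × 24/36 ≈ 23.01 kt.
23 kt < 30 kt ⇒ not rapid intensification.

23 kt, no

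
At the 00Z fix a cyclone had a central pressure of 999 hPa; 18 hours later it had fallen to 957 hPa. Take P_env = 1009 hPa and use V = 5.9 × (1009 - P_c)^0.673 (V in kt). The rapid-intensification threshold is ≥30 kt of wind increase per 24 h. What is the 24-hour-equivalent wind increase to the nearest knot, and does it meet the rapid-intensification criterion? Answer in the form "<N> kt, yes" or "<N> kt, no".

V₁: ΔP = 10, V ≈ 5.9 × 10^0.673 ≈ 27.79 kt.
V₂: ΔP = 52, V ≈ 5.9 × 52^0.673 ≈ 84.28 kt.
ΔV over 18 h = 56.49 kt → 24 h equivalent = 56.49 × 24/18 ≈ 75.32 kt.
75 kt ≥ 30 kt ⇒ rapid intensification.

75 kt, yes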